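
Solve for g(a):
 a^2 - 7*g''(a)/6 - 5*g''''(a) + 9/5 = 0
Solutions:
 g(a) = C1 + C2*a + C3*sin(sqrt(210)*a/30) + C4*cos(sqrt(210)*a/30) + a^4/14 - 711*a^2/245


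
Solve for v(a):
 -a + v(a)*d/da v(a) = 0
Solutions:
 v(a) = -sqrt(C1 + a^2)
 v(a) = sqrt(C1 + a^2)


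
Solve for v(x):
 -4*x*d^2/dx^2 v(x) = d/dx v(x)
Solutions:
 v(x) = C1 + C2*x^(3/4)


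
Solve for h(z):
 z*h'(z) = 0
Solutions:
 h(z) = C1


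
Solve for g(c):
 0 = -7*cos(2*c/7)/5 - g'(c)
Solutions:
 g(c) = C1 - 49*sin(2*c/7)/10


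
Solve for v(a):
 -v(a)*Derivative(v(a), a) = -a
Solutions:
 v(a) = -sqrt(C1 + a^2)
 v(a) = sqrt(C1 + a^2)


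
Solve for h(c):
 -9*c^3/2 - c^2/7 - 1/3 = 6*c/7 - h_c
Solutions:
 h(c) = C1 + 9*c^4/8 + c^3/21 + 3*c^2/7 + c/3


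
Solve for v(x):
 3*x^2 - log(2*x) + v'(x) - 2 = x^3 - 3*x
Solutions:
 v(x) = C1 + x^4/4 - x^3 - 3*x^2/2 + x*log(x) + x*log(2) + x


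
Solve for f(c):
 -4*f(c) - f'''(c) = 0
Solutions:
 f(c) = C3*exp(-2^(2/3)*c) + (C1*sin(2^(2/3)*sqrt(3)*c/2) + C2*cos(2^(2/3)*sqrt(3)*c/2))*exp(2^(2/3)*c/2)


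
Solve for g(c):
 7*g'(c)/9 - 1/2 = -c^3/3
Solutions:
 g(c) = C1 - 3*c^4/28 + 9*c/14


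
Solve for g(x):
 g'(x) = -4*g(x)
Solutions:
 g(x) = C1*exp(-4*x)


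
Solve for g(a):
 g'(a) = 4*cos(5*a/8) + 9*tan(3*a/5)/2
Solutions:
 g(a) = C1 - 15*log(cos(3*a/5))/2 + 32*sin(5*a/8)/5


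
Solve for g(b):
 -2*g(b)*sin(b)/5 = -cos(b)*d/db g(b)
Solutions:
 g(b) = C1/cos(b)^(2/5)


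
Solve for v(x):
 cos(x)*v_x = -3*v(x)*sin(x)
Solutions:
 v(x) = C1*cos(x)^3


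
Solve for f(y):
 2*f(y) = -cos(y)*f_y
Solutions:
 f(y) = C1*(sin(y) - 1)/(sin(y) + 1)


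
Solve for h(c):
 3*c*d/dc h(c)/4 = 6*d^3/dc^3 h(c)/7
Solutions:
 h(c) = C1 + Integral(C2*airyai(7^(1/3)*c/2) + C3*airybi(7^(1/3)*c/2), c)


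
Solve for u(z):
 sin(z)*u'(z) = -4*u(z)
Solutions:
 u(z) = C1*(cos(z)^2 + 2*cos(z) + 1)/(cos(z)^2 - 2*cos(z) + 1)


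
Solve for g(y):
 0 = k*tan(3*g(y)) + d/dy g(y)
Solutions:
 g(y) = -asin(C1*exp(-3*k*y))/3 + pi/3
 g(y) = asin(C1*exp(-3*k*y))/3


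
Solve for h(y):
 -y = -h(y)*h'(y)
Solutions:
 h(y) = -sqrt(C1 + y^2)
 h(y) = sqrt(C1 + y^2)


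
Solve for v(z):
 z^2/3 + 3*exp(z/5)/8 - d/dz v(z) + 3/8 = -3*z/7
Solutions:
 v(z) = C1 + z^3/9 + 3*z^2/14 + 3*z/8 + 15*exp(z/5)/8


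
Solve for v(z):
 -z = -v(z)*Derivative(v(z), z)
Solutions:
 v(z) = -sqrt(C1 + z^2)
 v(z) = sqrt(C1 + z^2)


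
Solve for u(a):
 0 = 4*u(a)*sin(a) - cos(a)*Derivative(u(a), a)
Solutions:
 u(a) = C1/cos(a)^4


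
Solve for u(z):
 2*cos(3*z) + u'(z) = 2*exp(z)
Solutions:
 u(z) = C1 + 2*exp(z) - 2*sin(3*z)/3


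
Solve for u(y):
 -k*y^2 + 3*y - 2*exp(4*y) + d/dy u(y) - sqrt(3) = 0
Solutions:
 u(y) = C1 + k*y^3/3 - 3*y^2/2 + sqrt(3)*y + exp(4*y)/2


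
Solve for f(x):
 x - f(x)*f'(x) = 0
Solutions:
 f(x) = -sqrt(C1 + x^2)
 f(x) = sqrt(C1 + x^2)


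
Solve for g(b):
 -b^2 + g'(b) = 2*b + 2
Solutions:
 g(b) = C1 + b^3/3 + b^2 + 2*b


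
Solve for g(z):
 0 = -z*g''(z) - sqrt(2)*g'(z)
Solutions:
 g(z) = C1 + C2*z^(1 - sqrt(2))


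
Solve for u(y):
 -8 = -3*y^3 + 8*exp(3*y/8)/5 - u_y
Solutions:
 u(y) = C1 - 3*y^4/4 + 8*y + 64*exp(3*y/8)/15


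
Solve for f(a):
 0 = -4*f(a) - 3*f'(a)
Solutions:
 f(a) = C1*exp(-4*a/3)


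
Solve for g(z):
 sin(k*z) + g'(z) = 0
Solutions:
 g(z) = C1 + cos(k*z)/k


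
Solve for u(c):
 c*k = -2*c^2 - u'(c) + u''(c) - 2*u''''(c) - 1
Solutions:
 u(c) = C1 + C4*exp(-c) - 2*c^3/3 - c^2*k/2 - 2*c^2 - c*k - 5*c + (C2*sin(c/2) + C3*cos(c/2))*exp(c/2)


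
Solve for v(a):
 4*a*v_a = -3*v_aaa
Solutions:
 v(a) = C1 + Integral(C2*airyai(-6^(2/3)*a/3) + C3*airybi(-6^(2/3)*a/3), a)


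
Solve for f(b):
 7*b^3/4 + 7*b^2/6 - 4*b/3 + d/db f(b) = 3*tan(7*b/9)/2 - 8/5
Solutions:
 f(b) = C1 - 7*b^4/16 - 7*b^3/18 + 2*b^2/3 - 8*b/5 - 27*log(cos(7*b/9))/14


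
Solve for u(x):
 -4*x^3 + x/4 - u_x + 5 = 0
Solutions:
 u(x) = C1 - x^4 + x^2/8 + 5*x


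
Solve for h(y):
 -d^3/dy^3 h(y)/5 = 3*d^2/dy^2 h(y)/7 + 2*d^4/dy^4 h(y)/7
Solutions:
 h(y) = C1 + C2*y + (C3*sin(sqrt(551)*y/20) + C4*cos(sqrt(551)*y/20))*exp(-7*y/20)


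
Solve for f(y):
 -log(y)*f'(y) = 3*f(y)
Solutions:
 f(y) = C1*exp(-3*li(y))


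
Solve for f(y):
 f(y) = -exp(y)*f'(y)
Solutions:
 f(y) = C1*exp(exp(-y))


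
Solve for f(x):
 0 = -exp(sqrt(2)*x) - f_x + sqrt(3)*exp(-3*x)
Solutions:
 f(x) = C1 - sqrt(2)*exp(sqrt(2)*x)/2 - sqrt(3)*exp(-3*x)/3


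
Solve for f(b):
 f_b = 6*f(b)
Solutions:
 f(b) = C1*exp(6*b)


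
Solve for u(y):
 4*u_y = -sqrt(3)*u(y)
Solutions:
 u(y) = C1*exp(-sqrt(3)*y/4)


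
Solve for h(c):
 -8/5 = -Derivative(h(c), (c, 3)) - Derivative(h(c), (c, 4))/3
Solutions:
 h(c) = C1 + C2*c + C3*c^2 + C4*exp(-3*c) + 4*c^3/15


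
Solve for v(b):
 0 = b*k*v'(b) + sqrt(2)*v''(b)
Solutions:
 v(b) = Piecewise((-2^(3/4)*sqrt(pi)*C1*erf(2^(1/4)*b*sqrt(k)/2)/(2*sqrt(k)) - C2, (k > 0) | (k < 0)), (-C1*b - C2, True))


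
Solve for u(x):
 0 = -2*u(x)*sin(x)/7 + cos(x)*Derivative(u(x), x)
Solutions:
 u(x) = C1/cos(x)^(2/7)


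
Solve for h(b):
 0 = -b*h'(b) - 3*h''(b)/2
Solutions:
 h(b) = C1 + C2*erf(sqrt(3)*b/3)


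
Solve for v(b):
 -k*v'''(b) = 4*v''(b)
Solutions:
 v(b) = C1 + C2*b + C3*exp(-4*b/k)


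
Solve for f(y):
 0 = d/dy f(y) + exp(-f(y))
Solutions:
 f(y) = log(C1 - y)


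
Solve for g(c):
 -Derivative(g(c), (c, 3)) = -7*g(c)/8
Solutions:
 g(c) = C3*exp(7^(1/3)*c/2) + (C1*sin(sqrt(3)*7^(1/3)*c/4) + C2*cos(sqrt(3)*7^(1/3)*c/4))*exp(-7^(1/3)*c/4)


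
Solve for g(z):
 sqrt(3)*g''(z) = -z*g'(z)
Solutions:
 g(z) = C1 + C2*erf(sqrt(2)*3^(3/4)*z/6)


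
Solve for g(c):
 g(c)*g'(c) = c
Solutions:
 g(c) = -sqrt(C1 + c^2)
 g(c) = sqrt(C1 + c^2)


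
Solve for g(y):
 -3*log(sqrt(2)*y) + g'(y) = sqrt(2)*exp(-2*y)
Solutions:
 g(y) = C1 + 3*y*log(y) + y*(-3 + 3*log(2)/2) - sqrt(2)*exp(-2*y)/2


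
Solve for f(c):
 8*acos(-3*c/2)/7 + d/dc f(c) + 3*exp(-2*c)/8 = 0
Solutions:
 f(c) = C1 - 8*c*acos(-3*c/2)/7 - 8*sqrt(4 - 9*c^2)/21 + 3*exp(-2*c)/16


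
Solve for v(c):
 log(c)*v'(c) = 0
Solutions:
 v(c) = C1


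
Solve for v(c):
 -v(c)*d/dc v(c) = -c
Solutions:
 v(c) = -sqrt(C1 + c^2)
 v(c) = sqrt(C1 + c^2)


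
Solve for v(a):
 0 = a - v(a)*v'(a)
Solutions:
 v(a) = -sqrt(C1 + a^2)
 v(a) = sqrt(C1 + a^2)


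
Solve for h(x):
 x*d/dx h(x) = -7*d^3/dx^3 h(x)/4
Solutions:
 h(x) = C1 + Integral(C2*airyai(-14^(2/3)*x/7) + C3*airybi(-14^(2/3)*x/7), x)


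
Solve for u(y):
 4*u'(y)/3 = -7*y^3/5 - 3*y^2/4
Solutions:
 u(y) = C1 - 21*y^4/80 - 3*y^3/16


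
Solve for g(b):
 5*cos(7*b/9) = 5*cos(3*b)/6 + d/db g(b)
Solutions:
 g(b) = C1 + 45*sin(7*b/9)/7 - 5*sin(3*b)/18


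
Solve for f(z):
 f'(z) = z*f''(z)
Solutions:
 f(z) = C1 + C2*z^2


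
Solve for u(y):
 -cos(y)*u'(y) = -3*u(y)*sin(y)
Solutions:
 u(y) = C1/cos(y)^3


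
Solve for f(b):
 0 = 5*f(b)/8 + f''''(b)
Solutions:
 f(b) = (C1*sin(2^(3/4)*5^(1/4)*b/4) + C2*cos(2^(3/4)*5^(1/4)*b/4))*exp(-2^(3/4)*5^(1/4)*b/4) + (C3*sin(2^(3/4)*5^(1/4)*b/4) + C4*cos(2^(3/4)*5^(1/4)*b/4))*exp(2^(3/4)*5^(1/4)*b/4)


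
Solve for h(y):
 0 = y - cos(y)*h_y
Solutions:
 h(y) = C1 + Integral(y/cos(y), y)


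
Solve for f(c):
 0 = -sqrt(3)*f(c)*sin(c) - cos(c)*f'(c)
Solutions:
 f(c) = C1*cos(c)^(sqrt(3))


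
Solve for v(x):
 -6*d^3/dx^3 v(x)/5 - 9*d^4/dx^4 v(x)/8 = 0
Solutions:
 v(x) = C1 + C2*x + C3*x^2 + C4*exp(-16*x/15)


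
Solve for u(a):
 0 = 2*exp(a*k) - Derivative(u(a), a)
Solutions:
 u(a) = C1 + 2*exp(a*k)/k


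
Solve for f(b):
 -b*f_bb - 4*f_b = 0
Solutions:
 f(b) = C1 + C2/b^3


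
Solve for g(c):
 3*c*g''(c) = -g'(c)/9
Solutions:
 g(c) = C1 + C2*c^(26/27)


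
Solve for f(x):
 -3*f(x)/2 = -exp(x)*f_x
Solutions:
 f(x) = C1*exp(-3*exp(-x)/2)


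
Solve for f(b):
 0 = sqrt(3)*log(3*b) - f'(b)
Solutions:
 f(b) = C1 + sqrt(3)*b*log(b) - sqrt(3)*b + sqrt(3)*b*log(3)


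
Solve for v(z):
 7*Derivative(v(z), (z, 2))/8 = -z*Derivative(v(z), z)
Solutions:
 v(z) = C1 + C2*erf(2*sqrt(7)*z/7)


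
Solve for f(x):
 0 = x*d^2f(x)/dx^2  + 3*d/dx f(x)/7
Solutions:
 f(x) = C1 + C2*x^(4/7)


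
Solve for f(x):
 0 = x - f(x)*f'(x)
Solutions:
 f(x) = -sqrt(C1 + x^2)
 f(x) = sqrt(C1 + x^2)


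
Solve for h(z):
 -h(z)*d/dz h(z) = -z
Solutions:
 h(z) = -sqrt(C1 + z^2)
 h(z) = sqrt(C1 + z^2)


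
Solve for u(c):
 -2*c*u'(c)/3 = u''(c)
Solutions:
 u(c) = C1 + C2*erf(sqrt(3)*c/3)


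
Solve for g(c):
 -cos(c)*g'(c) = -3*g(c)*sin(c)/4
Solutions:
 g(c) = C1/cos(c)^(3/4)


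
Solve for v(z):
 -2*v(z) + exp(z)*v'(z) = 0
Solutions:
 v(z) = C1*exp(-2*exp(-z))


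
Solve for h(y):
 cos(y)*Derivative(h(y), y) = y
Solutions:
 h(y) = C1 + Integral(y/cos(y), y)


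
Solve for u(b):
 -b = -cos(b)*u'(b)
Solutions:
 u(b) = C1 + Integral(b/cos(b), b)


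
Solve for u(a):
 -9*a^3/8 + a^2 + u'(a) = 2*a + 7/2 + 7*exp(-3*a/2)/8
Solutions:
 u(a) = C1 + 9*a^4/32 - a^3/3 + a^2 + 7*a/2 - 7*exp(-3*a/2)/12


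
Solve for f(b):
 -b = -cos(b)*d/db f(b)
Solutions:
 f(b) = C1 + Integral(b/cos(b), b)


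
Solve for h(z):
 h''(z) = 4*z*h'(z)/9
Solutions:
 h(z) = C1 + C2*erfi(sqrt(2)*z/3)


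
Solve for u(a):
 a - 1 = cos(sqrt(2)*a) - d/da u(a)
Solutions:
 u(a) = C1 - a^2/2 + a + sqrt(2)*sin(sqrt(2)*a)/2


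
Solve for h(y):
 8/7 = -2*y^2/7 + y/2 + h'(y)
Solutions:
 h(y) = C1 + 2*y^3/21 - y^2/4 + 8*y/7


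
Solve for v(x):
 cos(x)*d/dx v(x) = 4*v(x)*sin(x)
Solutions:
 v(x) = C1/cos(x)^4


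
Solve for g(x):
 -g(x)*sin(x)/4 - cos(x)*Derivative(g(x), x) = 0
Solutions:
 g(x) = C1*cos(x)^(1/4)


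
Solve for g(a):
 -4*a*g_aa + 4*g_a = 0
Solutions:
 g(a) = C1 + C2*a^2


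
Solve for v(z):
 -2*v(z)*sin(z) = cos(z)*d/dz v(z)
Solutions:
 v(z) = C1*cos(z)^2


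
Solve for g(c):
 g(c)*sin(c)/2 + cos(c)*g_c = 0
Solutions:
 g(c) = C1*sqrt(cos(c))


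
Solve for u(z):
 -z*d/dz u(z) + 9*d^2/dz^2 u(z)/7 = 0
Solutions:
 u(z) = C1 + C2*erfi(sqrt(14)*z/6)


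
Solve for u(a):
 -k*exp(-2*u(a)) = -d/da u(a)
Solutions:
 u(a) = log(-sqrt(C1 + 2*a*k))
 u(a) = log(C1 + 2*a*k)/2


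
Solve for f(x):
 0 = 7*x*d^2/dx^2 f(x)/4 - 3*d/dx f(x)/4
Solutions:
 f(x) = C1 + C2*x^(10/7)


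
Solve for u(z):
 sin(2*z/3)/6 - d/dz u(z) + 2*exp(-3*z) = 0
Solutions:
 u(z) = C1 - cos(2*z/3)/4 - 2*exp(-3*z)/3


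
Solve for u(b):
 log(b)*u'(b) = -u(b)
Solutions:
 u(b) = C1*exp(-li(b))


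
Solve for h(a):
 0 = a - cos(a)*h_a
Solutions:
 h(a) = C1 + Integral(a/cos(a), a)


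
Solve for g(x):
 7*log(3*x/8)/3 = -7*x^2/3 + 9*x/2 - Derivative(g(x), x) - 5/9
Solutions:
 g(x) = C1 - 7*x^3/9 + 9*x^2/4 - 7*x*log(x)/3 - 7*x*log(3)/3 + 16*x/9 + 7*x*log(2)


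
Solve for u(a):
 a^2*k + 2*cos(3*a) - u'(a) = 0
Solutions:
 u(a) = C1 + a^3*k/3 + 2*sin(3*a)/3


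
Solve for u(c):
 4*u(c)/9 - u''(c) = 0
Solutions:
 u(c) = C1*exp(-2*c/3) + C2*exp(2*c/3)


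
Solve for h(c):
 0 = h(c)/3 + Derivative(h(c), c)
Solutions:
 h(c) = C1*exp(-c/3)


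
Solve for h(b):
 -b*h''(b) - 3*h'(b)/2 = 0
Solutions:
 h(b) = C1 + C2/sqrt(b)


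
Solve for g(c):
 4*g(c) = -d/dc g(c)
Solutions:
 g(c) = C1*exp(-4*c)


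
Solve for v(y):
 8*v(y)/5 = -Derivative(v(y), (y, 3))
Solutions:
 v(y) = C3*exp(-2*5^(2/3)*y/5) + (C1*sin(sqrt(3)*5^(2/3)*y/5) + C2*cos(sqrt(3)*5^(2/3)*y/5))*exp(5^(2/3)*y/5)


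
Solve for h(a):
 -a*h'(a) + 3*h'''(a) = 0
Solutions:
 h(a) = C1 + Integral(C2*airyai(3^(2/3)*a/3) + C3*airybi(3^(2/3)*a/3), a)


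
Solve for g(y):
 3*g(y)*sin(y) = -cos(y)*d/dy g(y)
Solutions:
 g(y) = C1*cos(y)^3


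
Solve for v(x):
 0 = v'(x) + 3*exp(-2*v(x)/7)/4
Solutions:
 v(x) = 7*log(-sqrt(C1 - 3*x)) - 7*log(14)/2
 v(x) = 7*log(C1 - 3*x)/2 - 7*log(14)/2


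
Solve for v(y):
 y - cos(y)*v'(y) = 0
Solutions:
 v(y) = C1 + Integral(y/cos(y), y)


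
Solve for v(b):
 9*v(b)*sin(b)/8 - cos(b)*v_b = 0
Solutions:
 v(b) = C1/cos(b)^(9/8)


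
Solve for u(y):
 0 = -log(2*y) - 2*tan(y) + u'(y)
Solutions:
 u(y) = C1 + y*log(y) - y + y*log(2) - 2*log(cos(y))


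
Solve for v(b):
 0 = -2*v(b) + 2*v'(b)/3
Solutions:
 v(b) = C1*exp(3*b)


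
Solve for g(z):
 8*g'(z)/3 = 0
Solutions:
 g(z) = C1


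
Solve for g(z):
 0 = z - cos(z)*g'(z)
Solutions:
 g(z) = C1 + Integral(z/cos(z), z)


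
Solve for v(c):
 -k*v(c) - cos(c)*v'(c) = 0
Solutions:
 v(c) = C1*exp(k*(log(sin(c) - 1) - log(sin(c) + 1))/2)


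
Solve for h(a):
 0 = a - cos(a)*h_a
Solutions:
 h(a) = C1 + Integral(a/cos(a), a)


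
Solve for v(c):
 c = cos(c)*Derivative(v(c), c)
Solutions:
 v(c) = C1 + Integral(c/cos(c), c)


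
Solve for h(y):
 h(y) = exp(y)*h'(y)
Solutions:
 h(y) = C1*exp(-exp(-y))


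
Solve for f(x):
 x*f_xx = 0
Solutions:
 f(x) = C1 + C2*x


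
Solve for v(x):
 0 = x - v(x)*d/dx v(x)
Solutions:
 v(x) = -sqrt(C1 + x^2)
 v(x) = sqrt(C1 + x^2)


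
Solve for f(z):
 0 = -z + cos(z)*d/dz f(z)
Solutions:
 f(z) = C1 + Integral(z/cos(z), z)


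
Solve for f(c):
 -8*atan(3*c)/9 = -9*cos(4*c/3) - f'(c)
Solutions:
 f(c) = C1 + 8*c*atan(3*c)/9 - 4*log(9*c^2 + 1)/27 - 27*sin(4*c/3)/4


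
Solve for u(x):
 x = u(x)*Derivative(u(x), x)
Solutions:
 u(x) = -sqrt(C1 + x^2)
 u(x) = sqrt(C1 + x^2)


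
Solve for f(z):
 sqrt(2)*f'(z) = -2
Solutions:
 f(z) = C1 - sqrt(2)*z


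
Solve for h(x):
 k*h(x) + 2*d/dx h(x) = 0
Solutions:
 h(x) = C1*exp(-k*x/2)


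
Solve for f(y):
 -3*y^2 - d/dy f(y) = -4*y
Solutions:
 f(y) = C1 - y^3 + 2*y^2


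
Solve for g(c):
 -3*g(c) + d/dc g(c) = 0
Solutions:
 g(c) = C1*exp(3*c)


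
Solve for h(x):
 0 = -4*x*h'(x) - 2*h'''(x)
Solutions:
 h(x) = C1 + Integral(C2*airyai(-2^(1/3)*x) + C3*airybi(-2^(1/3)*x), x)


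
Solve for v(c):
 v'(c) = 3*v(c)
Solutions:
 v(c) = C1*exp(3*c)


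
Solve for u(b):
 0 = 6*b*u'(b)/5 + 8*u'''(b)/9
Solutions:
 u(b) = C1 + Integral(C2*airyai(-3*50^(1/3)*b/10) + C3*airybi(-3*50^(1/3)*b/10), b)


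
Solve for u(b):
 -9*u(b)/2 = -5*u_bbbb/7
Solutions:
 u(b) = C1*exp(-10^(3/4)*sqrt(3)*7^(1/4)*b/10) + C2*exp(10^(3/4)*sqrt(3)*7^(1/4)*b/10) + C3*sin(10^(3/4)*sqrt(3)*7^(1/4)*b/10) + C4*cos(10^(3/4)*sqrt(3)*7^(1/4)*b/10)


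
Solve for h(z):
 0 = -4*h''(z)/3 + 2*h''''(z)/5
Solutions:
 h(z) = C1 + C2*z + C3*exp(-sqrt(30)*z/3) + C4*exp(sqrt(30)*z/3)


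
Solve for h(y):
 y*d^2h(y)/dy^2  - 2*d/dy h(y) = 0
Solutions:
 h(y) = C1 + C2*y^3


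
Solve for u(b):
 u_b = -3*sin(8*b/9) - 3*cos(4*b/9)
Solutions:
 u(b) = C1 - 27*sin(4*b/9)/4 + 27*cos(8*b/9)/8


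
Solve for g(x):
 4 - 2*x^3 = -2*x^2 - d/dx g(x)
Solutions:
 g(x) = C1 + x^4/2 - 2*x^3/3 - 4*x


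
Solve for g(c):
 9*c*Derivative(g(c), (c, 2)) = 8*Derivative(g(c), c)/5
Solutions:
 g(c) = C1 + C2*c^(53/45)


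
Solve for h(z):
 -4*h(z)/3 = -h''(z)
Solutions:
 h(z) = C1*exp(-2*sqrt(3)*z/3) + C2*exp(2*sqrt(3)*z/3)


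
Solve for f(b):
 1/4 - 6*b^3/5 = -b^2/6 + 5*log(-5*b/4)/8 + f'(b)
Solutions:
 f(b) = C1 - 3*b^4/10 + b^3/18 - 5*b*log(-b)/8 + b*(-5*log(5) + 10*log(2) + 7)/8


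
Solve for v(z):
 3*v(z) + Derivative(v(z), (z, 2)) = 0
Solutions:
 v(z) = C1*sin(sqrt(3)*z) + C2*cos(sqrt(3)*z)


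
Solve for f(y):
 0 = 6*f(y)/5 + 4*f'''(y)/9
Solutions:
 f(y) = C3*exp(-3*10^(2/3)*y/10) + (C1*sin(3*10^(2/3)*sqrt(3)*y/20) + C2*cos(3*10^(2/3)*sqrt(3)*y/20))*exp(3*10^(2/3)*y/20)


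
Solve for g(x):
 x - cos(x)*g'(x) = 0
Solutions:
 g(x) = C1 + Integral(x/cos(x), x)


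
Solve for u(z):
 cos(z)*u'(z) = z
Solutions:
 u(z) = C1 + Integral(z/cos(z), z)


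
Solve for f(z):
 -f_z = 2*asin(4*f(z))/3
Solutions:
 Integral(1/asin(4*_y), (_y, f(z))) = C1 - 2*z/3


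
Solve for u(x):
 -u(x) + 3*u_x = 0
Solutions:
 u(x) = C1*exp(x/3)


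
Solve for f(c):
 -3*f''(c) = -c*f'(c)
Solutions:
 f(c) = C1 + C2*erfi(sqrt(6)*c/6)


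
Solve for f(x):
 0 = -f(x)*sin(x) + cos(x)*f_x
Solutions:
 f(x) = C1/cos(x)


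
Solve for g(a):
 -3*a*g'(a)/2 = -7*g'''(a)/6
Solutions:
 g(a) = C1 + Integral(C2*airyai(21^(2/3)*a/7) + C3*airybi(21^(2/3)*a/7), a)


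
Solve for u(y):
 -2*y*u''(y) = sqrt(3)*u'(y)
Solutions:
 u(y) = C1 + C2*y^(1 - sqrt(3)/2)


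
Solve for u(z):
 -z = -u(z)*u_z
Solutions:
 u(z) = -sqrt(C1 + z^2)
 u(z) = sqrt(C1 + z^2)


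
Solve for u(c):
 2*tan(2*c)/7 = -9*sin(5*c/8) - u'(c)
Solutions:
 u(c) = C1 + log(cos(2*c))/7 + 72*cos(5*c/8)/5


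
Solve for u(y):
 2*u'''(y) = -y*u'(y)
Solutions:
 u(y) = C1 + Integral(C2*airyai(-2^(2/3)*y/2) + C3*airybi(-2^(2/3)*y/2), y)


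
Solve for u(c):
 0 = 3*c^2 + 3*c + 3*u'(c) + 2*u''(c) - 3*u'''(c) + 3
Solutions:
 u(c) = C1 + C2*exp(c*(1 - sqrt(10))/3) + C3*exp(c*(1 + sqrt(10))/3) - c^3/3 + c^2/6 - 29*c/9


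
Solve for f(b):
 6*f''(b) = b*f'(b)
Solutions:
 f(b) = C1 + C2*erfi(sqrt(3)*b/6)


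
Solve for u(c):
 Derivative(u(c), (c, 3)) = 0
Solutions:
 u(c) = C1 + C2*c + C3*c^2


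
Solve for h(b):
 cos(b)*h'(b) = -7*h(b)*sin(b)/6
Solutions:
 h(b) = C1*cos(b)^(7/6)


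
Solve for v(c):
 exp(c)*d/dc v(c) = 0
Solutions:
 v(c) = C1


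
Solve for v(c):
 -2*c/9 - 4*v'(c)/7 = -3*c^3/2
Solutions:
 v(c) = C1 + 21*c^4/32 - 7*c^2/36


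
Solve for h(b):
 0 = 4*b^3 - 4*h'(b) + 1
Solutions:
 h(b) = C1 + b^4/4 + b/4


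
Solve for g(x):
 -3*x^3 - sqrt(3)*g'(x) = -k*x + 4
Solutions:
 g(x) = C1 + sqrt(3)*k*x^2/6 - sqrt(3)*x^4/4 - 4*sqrt(3)*x/3


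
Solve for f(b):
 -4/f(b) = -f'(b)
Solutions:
 f(b) = -sqrt(C1 + 8*b)
 f(b) = sqrt(C1 + 8*b)


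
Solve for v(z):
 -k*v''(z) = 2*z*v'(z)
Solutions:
 v(z) = C1 + C2*sqrt(k)*erf(z*sqrt(1/k))


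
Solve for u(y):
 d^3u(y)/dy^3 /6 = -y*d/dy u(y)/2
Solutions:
 u(y) = C1 + Integral(C2*airyai(-3^(1/3)*y) + C3*airybi(-3^(1/3)*y), y)


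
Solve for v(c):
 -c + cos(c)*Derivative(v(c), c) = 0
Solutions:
 v(c) = C1 + Integral(c/cos(c), c)


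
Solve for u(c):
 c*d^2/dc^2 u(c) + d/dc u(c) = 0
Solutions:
 u(c) = C1 + C2*log(c)


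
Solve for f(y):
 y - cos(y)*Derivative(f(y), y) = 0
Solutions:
 f(y) = C1 + Integral(y/cos(y), y)


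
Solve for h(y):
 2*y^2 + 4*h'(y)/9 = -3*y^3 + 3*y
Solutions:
 h(y) = C1 - 27*y^4/16 - 3*y^3/2 + 27*y^2/8


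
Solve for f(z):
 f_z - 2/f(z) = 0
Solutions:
 f(z) = -sqrt(C1 + 4*z)
 f(z) = sqrt(C1 + 4*z)


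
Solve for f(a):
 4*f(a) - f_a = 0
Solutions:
 f(a) = C1*exp(4*a)


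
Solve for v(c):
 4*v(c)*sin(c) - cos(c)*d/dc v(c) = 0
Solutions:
 v(c) = C1/cos(c)^4


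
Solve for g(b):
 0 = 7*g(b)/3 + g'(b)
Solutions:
 g(b) = C1*exp(-7*b/3)


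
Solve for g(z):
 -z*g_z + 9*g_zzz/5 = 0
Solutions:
 g(z) = C1 + Integral(C2*airyai(15^(1/3)*z/3) + C3*airybi(15^(1/3)*z/3), z)


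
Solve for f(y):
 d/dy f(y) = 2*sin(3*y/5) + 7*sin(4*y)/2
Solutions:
 f(y) = C1 - 10*cos(3*y/5)/3 - 7*cos(4*y)/8


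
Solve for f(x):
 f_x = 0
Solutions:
 f(x) = C1


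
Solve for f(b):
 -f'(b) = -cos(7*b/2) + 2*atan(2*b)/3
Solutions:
 f(b) = C1 - 2*b*atan(2*b)/3 + log(4*b^2 + 1)/6 + 2*sin(7*b/2)/7


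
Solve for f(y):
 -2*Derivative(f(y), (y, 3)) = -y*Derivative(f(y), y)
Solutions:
 f(y) = C1 + Integral(C2*airyai(2^(2/3)*y/2) + C3*airybi(2^(2/3)*y/2), y)


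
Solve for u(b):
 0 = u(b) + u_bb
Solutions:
 u(b) = C1*sin(b) + C2*cos(b)


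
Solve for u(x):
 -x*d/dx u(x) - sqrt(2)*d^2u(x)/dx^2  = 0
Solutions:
 u(x) = C1 + C2*erf(2^(1/4)*x/2)


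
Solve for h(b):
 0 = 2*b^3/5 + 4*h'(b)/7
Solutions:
 h(b) = C1 - 7*b^4/40


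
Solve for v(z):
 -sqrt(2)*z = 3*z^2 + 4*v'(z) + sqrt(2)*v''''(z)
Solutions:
 v(z) = C1 + C4*exp(-sqrt(2)*z) - z^3/4 - sqrt(2)*z^2/8 + (C2*sin(sqrt(6)*z/2) + C3*cos(sqrt(6)*z/2))*exp(sqrt(2)*z/2)


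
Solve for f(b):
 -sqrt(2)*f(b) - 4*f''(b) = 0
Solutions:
 f(b) = C1*sin(2^(1/4)*b/2) + C2*cos(2^(1/4)*b/2)


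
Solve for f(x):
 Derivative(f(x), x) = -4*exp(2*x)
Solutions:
 f(x) = C1 - 2*exp(2*x)


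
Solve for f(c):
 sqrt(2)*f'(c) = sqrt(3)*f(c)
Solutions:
 f(c) = C1*exp(sqrt(6)*c/2)


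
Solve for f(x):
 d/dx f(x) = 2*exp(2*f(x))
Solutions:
 f(x) = log(-sqrt(-1/(C1 + 2*x))) - log(2)/2
 f(x) = log(-1/(C1 + 2*x))/2 - log(2)/2


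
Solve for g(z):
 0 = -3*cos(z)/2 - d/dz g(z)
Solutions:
 g(z) = C1 - 3*sin(z)/2


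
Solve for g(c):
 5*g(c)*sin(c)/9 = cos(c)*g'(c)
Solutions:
 g(c) = C1/cos(c)^(5/9)


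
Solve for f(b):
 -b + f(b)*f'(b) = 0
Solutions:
 f(b) = -sqrt(C1 + b^2)
 f(b) = sqrt(C1 + b^2)


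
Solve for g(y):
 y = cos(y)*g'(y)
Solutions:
 g(y) = C1 + Integral(y/cos(y), y)


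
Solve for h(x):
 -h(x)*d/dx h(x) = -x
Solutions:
 h(x) = -sqrt(C1 + x^2)
 h(x) = sqrt(C1 + x^2)


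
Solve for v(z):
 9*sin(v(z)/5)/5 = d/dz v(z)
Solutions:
 -9*z/5 + 5*log(cos(v(z)/5) - 1)/2 - 5*log(cos(v(z)/5) + 1)/2 = C1


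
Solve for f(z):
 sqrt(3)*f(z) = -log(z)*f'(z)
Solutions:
 f(z) = C1*exp(-sqrt(3)*li(z))


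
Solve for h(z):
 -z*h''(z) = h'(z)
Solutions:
 h(z) = C1 + C2*log(z)


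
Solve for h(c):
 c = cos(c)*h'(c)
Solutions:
 h(c) = C1 + Integral(c/cos(c), c)


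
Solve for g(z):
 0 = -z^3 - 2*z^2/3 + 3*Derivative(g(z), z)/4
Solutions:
 g(z) = C1 + z^4/3 + 8*z^3/27


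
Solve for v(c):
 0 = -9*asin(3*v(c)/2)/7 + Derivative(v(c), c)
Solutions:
 Integral(1/asin(3*_y/2), (_y, v(c))) = C1 + 9*c/7


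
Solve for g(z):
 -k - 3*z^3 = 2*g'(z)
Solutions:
 g(z) = C1 - k*z/2 - 3*z^4/8


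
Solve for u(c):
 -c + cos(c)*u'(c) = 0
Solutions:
 u(c) = C1 + Integral(c/cos(c), c)


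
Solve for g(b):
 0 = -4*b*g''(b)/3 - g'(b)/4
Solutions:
 g(b) = C1 + C2*b^(13/16)


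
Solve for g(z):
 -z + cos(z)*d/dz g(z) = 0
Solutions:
 g(z) = C1 + Integral(z/cos(z), z)


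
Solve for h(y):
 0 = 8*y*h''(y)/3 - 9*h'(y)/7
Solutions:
 h(y) = C1 + C2*y^(83/56)


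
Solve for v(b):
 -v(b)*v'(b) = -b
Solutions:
 v(b) = -sqrt(C1 + b^2)
 v(b) = sqrt(C1 + b^2)


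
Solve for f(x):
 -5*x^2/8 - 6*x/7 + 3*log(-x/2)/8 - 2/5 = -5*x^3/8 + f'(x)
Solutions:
 f(x) = C1 + 5*x^4/32 - 5*x^3/24 - 3*x^2/7 + 3*x*log(-x)/8 + x*(-31 - 15*log(2))/40


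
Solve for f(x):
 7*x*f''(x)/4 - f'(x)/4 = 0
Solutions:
 f(x) = C1 + C2*x^(8/7)


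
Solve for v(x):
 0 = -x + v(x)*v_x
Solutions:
 v(x) = -sqrt(C1 + x^2)
 v(x) = sqrt(C1 + x^2)


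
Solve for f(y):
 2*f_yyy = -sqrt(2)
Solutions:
 f(y) = C1 + C2*y + C3*y^2 - sqrt(2)*y^3/12


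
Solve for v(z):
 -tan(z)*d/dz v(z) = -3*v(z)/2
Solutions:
 v(z) = C1*sin(z)^(3/2)


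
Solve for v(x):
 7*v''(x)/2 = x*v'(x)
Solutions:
 v(x) = C1 + C2*erfi(sqrt(7)*x/7)


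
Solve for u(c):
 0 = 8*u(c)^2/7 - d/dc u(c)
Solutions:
 u(c) = -7/(C1 + 8*c)


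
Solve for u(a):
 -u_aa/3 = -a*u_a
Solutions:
 u(a) = C1 + C2*erfi(sqrt(6)*a/2)


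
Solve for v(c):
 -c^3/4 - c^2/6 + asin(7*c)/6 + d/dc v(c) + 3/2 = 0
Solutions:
 v(c) = C1 + c^4/16 + c^3/18 - c*asin(7*c)/6 - 3*c/2 - sqrt(1 - 49*c^2)/42


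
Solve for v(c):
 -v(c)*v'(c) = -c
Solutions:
 v(c) = -sqrt(C1 + c^2)
 v(c) = sqrt(C1 + c^2)


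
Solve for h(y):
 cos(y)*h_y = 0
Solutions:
 h(y) = C1


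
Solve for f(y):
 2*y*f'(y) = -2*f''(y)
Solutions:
 f(y) = C1 + C2*erf(sqrt(2)*y/2)


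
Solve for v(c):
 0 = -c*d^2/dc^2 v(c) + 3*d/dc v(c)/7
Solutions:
 v(c) = C1 + C2*c^(10/7)


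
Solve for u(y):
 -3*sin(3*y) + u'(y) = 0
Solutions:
 u(y) = C1 - cos(3*y)


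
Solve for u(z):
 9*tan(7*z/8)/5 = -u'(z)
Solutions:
 u(z) = C1 + 72*log(cos(7*z/8))/35


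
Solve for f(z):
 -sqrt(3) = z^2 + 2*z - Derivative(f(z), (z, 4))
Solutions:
 f(z) = C1 + C2*z + C3*z^2 + C4*z^3 + z^6/360 + z^5/60 + sqrt(3)*z^4/24


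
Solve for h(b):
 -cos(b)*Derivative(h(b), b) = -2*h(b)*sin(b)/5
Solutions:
 h(b) = C1/cos(b)^(2/5)


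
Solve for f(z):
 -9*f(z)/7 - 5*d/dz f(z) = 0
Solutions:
 f(z) = C1*exp(-9*z/35)


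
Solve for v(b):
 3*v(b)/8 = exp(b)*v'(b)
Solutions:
 v(b) = C1*exp(-3*exp(-b)/8)


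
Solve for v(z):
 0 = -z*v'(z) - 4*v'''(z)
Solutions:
 v(z) = C1 + Integral(C2*airyai(-2^(1/3)*z/2) + C3*airybi(-2^(1/3)*z/2), z)


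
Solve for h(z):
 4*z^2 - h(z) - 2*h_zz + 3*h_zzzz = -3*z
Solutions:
 h(z) = C1*exp(-z) + C2*exp(z) + C3*sin(sqrt(3)*z/3) + C4*cos(sqrt(3)*z/3) + 4*z^2 + 3*z - 16


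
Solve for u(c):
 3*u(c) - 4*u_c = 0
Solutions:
 u(c) = C1*exp(3*c/4)


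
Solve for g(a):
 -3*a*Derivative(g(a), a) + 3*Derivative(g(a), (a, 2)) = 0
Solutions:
 g(a) = C1 + C2*erfi(sqrt(2)*a/2)


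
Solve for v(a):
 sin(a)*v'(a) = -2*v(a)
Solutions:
 v(a) = C1*(cos(a) + 1)/(cos(a) - 1)


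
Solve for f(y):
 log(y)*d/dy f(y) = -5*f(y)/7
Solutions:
 f(y) = C1*exp(-5*li(y)/7)


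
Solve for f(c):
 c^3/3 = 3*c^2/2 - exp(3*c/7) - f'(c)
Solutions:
 f(c) = C1 - c^4/12 + c^3/2 - 7*exp(3*c/7)/3


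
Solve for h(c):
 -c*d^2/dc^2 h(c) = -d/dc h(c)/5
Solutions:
 h(c) = C1 + C2*c^(6/5)


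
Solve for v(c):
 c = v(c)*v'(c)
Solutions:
 v(c) = -sqrt(C1 + c^2)
 v(c) = sqrt(C1 + c^2)


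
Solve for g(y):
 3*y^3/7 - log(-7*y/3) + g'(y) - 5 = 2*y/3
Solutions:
 g(y) = C1 - 3*y^4/28 + y^2/3 + y*log(-y) + y*(-log(3) + log(7) + 4)


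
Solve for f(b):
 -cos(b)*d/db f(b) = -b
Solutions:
 f(b) = C1 + Integral(b/cos(b), b)


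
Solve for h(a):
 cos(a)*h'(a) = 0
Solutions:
 h(a) = C1


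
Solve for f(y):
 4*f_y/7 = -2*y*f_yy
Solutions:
 f(y) = C1 + C2*y^(5/7)


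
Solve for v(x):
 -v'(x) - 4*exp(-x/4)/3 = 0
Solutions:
 v(x) = C1 + 16*exp(-x/4)/3


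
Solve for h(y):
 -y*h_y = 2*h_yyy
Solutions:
 h(y) = C1 + Integral(C2*airyai(-2^(2/3)*y/2) + C3*airybi(-2^(2/3)*y/2), y)


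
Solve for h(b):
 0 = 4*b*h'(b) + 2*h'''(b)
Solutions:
 h(b) = C1 + Integral(C2*airyai(-2^(1/3)*b) + C3*airybi(-2^(1/3)*b), b)


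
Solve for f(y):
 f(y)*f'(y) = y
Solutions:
 f(y) = -sqrt(C1 + y^2)
 f(y) = sqrt(C1 + y^2)


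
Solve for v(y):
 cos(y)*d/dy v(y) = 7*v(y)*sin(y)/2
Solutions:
 v(y) = C1/cos(y)^(7/2)


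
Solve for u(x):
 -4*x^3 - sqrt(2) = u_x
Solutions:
 u(x) = C1 - x^4 - sqrt(2)*x


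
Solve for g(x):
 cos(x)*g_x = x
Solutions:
 g(x) = C1 + Integral(x/cos(x), x)


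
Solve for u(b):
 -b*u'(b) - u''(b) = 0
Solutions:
 u(b) = C1 + C2*erf(sqrt(2)*b/2)


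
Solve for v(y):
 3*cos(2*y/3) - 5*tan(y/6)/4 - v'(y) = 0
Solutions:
 v(y) = C1 + 15*log(cos(y/6))/2 + 9*sin(2*y/3)/2


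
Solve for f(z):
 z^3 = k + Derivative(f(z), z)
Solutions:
 f(z) = C1 - k*z + z^4/4


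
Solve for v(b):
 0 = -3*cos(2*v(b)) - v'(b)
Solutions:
 v(b) = -asin((C1 + exp(12*b))/(C1 - exp(12*b)))/2 + pi/2
 v(b) = asin((C1 + exp(12*b))/(C1 - exp(12*b)))/2


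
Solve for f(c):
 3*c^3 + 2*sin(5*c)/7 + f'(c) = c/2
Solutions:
 f(c) = C1 - 3*c^4/4 + c^2/4 + 2*cos(5*c)/35


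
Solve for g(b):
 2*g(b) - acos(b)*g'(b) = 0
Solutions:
 g(b) = C1*exp(2*Integral(1/acos(b), b))


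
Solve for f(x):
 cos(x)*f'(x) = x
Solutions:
 f(x) = C1 + Integral(x/cos(x), x)


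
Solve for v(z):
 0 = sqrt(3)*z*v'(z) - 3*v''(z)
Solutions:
 v(z) = C1 + C2*erfi(sqrt(2)*3^(3/4)*z/6)


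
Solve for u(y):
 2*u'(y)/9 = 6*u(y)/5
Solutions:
 u(y) = C1*exp(27*y/5)


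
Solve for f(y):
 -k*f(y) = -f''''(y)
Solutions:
 f(y) = C1*exp(-k^(1/4)*y) + C2*exp(k^(1/4)*y) + C3*exp(-I*k^(1/4)*y) + C4*exp(I*k^(1/4)*y)


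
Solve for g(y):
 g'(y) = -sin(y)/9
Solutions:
 g(y) = C1 + cos(y)/9


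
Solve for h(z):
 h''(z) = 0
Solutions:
 h(z) = C1 + C2*z


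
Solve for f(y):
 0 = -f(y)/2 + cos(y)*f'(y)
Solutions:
 f(y) = C1*(sin(y) + 1)^(1/4)/(sin(y) - 1)^(1/4)


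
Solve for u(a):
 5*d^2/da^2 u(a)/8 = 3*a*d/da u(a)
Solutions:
 u(a) = C1 + C2*erfi(2*sqrt(15)*a/5)


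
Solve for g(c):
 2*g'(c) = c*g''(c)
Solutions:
 g(c) = C1 + C2*c^3


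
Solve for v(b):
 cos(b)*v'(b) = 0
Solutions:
 v(b) = C1


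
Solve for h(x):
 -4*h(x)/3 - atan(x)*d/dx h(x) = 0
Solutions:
 h(x) = C1*exp(-4*Integral(1/atan(x), x)/3)


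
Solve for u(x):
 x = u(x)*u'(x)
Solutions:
 u(x) = -sqrt(C1 + x^2)
 u(x) = sqrt(C1 + x^2)


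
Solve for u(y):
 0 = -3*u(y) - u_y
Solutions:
 u(y) = C1*exp(-3*y)


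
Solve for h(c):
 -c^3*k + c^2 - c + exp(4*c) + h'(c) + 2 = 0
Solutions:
 h(c) = C1 + c^4*k/4 - c^3/3 + c^2/2 - 2*c - exp(4*c)/4


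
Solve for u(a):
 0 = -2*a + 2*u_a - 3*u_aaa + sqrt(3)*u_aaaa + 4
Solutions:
 u(a) = C1 + C2*exp(a*(3^(2/3)/(3 + 2*sqrt(3))^(1/3) + 3^(1/3)*(3 + 2*sqrt(3))^(1/3) + 2*sqrt(3))/6)*sin(3^(1/6)*a*(-3^(2/3)*(3 + 2*sqrt(3))^(1/3) + 3/(3 + 2*sqrt(3))^(1/3))/6) + C3*exp(a*(3^(2/3)/(3 + 2*sqrt(3))^(1/3) + 3^(1/3)*(3 + 2*sqrt(3))^(1/3) + 2*sqrt(3))/6)*cos(3^(1/6)*a*(-3^(2/3)*(3 + 2*sqrt(3))^(1/3) + 3/(3 + 2*sqrt(3))^(1/3))/6) + C4*exp(a*(-3^(1/3)*(3 + 2*sqrt(3))^(1/3) - 3^(2/3)/(3 + 2*sqrt(3))^(1/3) + sqrt(3))/3) + a^2/2 - 2*a


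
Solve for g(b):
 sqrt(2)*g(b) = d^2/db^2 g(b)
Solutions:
 g(b) = C1*exp(-2^(1/4)*b) + C2*exp(2^(1/4)*b)


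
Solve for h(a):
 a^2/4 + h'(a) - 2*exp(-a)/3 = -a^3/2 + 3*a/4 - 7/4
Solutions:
 h(a) = C1 - a^4/8 - a^3/12 + 3*a^2/8 - 7*a/4 - 2*exp(-a)/3


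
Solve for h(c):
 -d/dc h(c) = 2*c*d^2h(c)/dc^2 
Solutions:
 h(c) = C1 + C2*sqrt(c)


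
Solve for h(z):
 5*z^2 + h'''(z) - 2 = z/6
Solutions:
 h(z) = C1 + C2*z + C3*z^2 - z^5/12 + z^4/144 + z^3/3


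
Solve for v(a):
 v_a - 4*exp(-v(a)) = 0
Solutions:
 v(a) = log(C1 + 4*a)


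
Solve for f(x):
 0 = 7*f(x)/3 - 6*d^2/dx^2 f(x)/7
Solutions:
 f(x) = C1*exp(-7*sqrt(2)*x/6) + C2*exp(7*sqrt(2)*x/6)


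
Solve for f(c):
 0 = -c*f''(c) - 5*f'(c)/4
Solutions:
 f(c) = C1 + C2/c^(1/4)


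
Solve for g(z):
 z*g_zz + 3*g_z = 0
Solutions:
 g(z) = C1 + C2/z^2


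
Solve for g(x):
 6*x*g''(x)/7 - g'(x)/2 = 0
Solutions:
 g(x) = C1 + C2*x^(19/12)


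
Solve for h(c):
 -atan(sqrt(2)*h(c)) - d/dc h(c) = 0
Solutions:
 Integral(1/atan(sqrt(2)*_y), (_y, h(c))) = C1 - c


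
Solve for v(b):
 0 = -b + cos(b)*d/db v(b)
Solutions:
 v(b) = C1 + Integral(b/cos(b), b)


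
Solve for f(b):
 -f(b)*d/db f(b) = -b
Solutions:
 f(b) = -sqrt(C1 + b^2)
 f(b) = sqrt(C1 + b^2)


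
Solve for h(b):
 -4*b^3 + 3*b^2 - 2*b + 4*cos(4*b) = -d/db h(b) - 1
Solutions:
 h(b) = C1 + b^4 - b^3 + b^2 - b - sin(4*b)


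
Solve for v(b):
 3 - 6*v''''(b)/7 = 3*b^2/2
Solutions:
 v(b) = C1 + C2*b + C3*b^2 + C4*b^3 - 7*b^6/1440 + 7*b^4/48


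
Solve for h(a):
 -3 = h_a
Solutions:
 h(a) = C1 - 3*a


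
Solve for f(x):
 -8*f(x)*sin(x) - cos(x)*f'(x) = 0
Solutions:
 f(x) = C1*cos(x)^8


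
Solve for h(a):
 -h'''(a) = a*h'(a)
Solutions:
 h(a) = C1 + Integral(C2*airyai(-a) + C3*airybi(-a), a)


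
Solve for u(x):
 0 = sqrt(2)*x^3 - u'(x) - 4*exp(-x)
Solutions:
 u(x) = C1 + sqrt(2)*x^4/4 + 4*exp(-x)


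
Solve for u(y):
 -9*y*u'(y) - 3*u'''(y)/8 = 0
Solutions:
 u(y) = C1 + Integral(C2*airyai(-2*3^(1/3)*y) + C3*airybi(-2*3^(1/3)*y), y)


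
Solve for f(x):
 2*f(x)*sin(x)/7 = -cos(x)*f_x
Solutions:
 f(x) = C1*cos(x)^(2/7)


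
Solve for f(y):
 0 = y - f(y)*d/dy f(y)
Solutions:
 f(y) = -sqrt(C1 + y^2)
 f(y) = sqrt(C1 + y^2)


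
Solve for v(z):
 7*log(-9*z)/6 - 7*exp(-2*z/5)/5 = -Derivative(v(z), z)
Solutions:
 v(z) = C1 - 7*z*log(-z)/6 + 7*z*(1 - 2*log(3))/6 - 7*exp(-2*z/5)/2


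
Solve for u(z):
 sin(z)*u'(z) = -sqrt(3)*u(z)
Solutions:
 u(z) = C1*(cos(z) + 1)^(sqrt(3)/2)/(cos(z) - 1)^(sqrt(3)/2)


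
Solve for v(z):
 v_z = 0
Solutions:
 v(z) = C1


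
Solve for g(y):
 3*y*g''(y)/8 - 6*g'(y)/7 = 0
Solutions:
 g(y) = C1 + C2*y^(23/7)


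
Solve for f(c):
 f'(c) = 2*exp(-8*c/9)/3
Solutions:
 f(c) = C1 - 3*exp(-8*c/9)/4


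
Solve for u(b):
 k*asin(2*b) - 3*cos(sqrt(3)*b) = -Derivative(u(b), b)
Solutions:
 u(b) = C1 - k*(b*asin(2*b) + sqrt(1 - 4*b^2)/2) + sqrt(3)*sin(sqrt(3)*b)


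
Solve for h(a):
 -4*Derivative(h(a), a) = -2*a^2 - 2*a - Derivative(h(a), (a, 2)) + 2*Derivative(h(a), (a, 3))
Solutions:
 h(a) = C1 + a^3/6 + 3*a^2/8 - 5*a/16 + (C2*sin(sqrt(31)*a/4) + C3*cos(sqrt(31)*a/4))*exp(a/4)


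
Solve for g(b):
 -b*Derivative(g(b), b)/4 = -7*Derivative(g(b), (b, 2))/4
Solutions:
 g(b) = C1 + C2*erfi(sqrt(14)*b/14)


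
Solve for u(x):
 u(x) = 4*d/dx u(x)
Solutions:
 u(x) = C1*exp(x/4)


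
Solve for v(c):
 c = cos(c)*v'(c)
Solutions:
 v(c) = C1 + Integral(c/cos(c), c)


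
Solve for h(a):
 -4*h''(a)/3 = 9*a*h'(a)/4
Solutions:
 h(a) = C1 + C2*erf(3*sqrt(6)*a/8)


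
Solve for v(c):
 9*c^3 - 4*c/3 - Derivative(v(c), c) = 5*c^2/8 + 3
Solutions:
 v(c) = C1 + 9*c^4/4 - 5*c^3/24 - 2*c^2/3 - 3*c


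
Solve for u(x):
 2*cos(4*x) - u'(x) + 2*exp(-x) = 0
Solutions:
 u(x) = C1 + sin(4*x)/2 - 2*exp(-x)


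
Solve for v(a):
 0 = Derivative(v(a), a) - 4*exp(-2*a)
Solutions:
 v(a) = C1 - 2*exp(-2*a)


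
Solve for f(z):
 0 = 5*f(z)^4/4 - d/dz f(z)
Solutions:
 f(z) = 2^(2/3)*(-1/(C1 + 15*z))^(1/3)
 f(z) = (-1/(C1 + 5*z))^(1/3)*(-6^(2/3) - 3*2^(2/3)*3^(1/6)*I)/6
 f(z) = (-1/(C1 + 5*z))^(1/3)*(-6^(2/3) + 3*2^(2/3)*3^(1/6)*I)/6


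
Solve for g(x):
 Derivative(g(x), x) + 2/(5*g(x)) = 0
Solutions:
 g(x) = -sqrt(C1 - 20*x)/5
 g(x) = sqrt(C1 - 20*x)/5


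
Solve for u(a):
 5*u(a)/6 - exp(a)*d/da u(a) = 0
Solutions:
 u(a) = C1*exp(-5*exp(-a)/6)


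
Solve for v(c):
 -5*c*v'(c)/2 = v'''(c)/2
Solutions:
 v(c) = C1 + Integral(C2*airyai(-5^(1/3)*c) + C3*airybi(-5^(1/3)*c), c)


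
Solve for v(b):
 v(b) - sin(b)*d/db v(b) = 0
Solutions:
 v(b) = C1*sqrt(cos(b) - 1)/sqrt(cos(b) + 1)


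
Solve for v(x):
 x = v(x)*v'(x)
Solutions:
 v(x) = -sqrt(C1 + x^2)
 v(x) = sqrt(C1 + x^2)


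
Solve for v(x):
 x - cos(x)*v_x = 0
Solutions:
 v(x) = C1 + Integral(x/cos(x), x)


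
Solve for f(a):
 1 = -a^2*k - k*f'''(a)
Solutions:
 f(a) = C1 + C2*a + C3*a^2 - a^5/60 - a^3/(6*k)


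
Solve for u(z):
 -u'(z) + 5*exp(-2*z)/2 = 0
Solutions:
 u(z) = C1 - 5*exp(-2*z)/4


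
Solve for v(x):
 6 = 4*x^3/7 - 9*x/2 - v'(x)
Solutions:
 v(x) = C1 + x^4/7 - 9*x^2/4 - 6*x


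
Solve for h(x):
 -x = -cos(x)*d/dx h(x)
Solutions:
 h(x) = C1 + Integral(x/cos(x), x)


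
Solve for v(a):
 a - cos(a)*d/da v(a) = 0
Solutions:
 v(a) = C1 + Integral(a/cos(a), a)


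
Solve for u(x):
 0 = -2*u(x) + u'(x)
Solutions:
 u(x) = C1*exp(2*x)


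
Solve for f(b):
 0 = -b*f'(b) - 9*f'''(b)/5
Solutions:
 f(b) = C1 + Integral(C2*airyai(-15^(1/3)*b/3) + C3*airybi(-15^(1/3)*b/3), b)


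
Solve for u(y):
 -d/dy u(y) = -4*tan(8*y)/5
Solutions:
 u(y) = C1 - log(cos(8*y))/10


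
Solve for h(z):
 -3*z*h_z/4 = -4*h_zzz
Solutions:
 h(z) = C1 + Integral(C2*airyai(2^(2/3)*3^(1/3)*z/4) + C3*airybi(2^(2/3)*3^(1/3)*z/4), z)


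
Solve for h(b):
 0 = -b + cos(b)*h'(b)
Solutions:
 h(b) = C1 + Integral(b/cos(b), b)


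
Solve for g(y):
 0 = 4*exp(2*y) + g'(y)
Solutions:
 g(y) = C1 - 2*exp(2*y)


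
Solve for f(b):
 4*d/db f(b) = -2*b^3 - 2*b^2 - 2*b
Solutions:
 f(b) = C1 - b^4/8 - b^3/6 - b^2/4


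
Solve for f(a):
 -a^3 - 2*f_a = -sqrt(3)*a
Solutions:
 f(a) = C1 - a^4/8 + sqrt(3)*a^2/4


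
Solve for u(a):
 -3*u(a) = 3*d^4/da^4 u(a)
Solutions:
 u(a) = (C1*sin(sqrt(2)*a/2) + C2*cos(sqrt(2)*a/2))*exp(-sqrt(2)*a/2) + (C3*sin(sqrt(2)*a/2) + C4*cos(sqrt(2)*a/2))*exp(sqrt(2)*a/2)


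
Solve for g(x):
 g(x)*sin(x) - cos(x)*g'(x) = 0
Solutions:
 g(x) = C1/cos(x)


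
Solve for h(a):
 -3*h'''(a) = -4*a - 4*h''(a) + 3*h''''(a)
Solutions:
 h(a) = C1 + C2*a + C3*exp(a*(-3 + sqrt(57))/6) + C4*exp(-a*(3 + sqrt(57))/6) - a^3/6 - 3*a^2/8


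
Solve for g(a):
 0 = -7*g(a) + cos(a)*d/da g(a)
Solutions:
 g(a) = C1*sqrt(sin(a) + 1)*(sin(a)^3 + 3*sin(a)^2 + 3*sin(a) + 1)/(sqrt(sin(a) - 1)*(sin(a)^3 - 3*sin(a)^2 + 3*sin(a) - 1))


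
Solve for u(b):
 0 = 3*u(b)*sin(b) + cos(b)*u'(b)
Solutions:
 u(b) = C1*cos(b)^3


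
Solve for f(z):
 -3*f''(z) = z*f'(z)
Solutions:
 f(z) = C1 + C2*erf(sqrt(6)*z/6)


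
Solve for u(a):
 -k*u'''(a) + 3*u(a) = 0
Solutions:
 u(a) = C1*exp(3^(1/3)*a*(1/k)^(1/3)) + C2*exp(a*(-3^(1/3) + 3^(5/6)*I)*(1/k)^(1/3)/2) + C3*exp(-a*(3^(1/3) + 3^(5/6)*I)*(1/k)^(1/3)/2)


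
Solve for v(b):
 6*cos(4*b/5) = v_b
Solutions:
 v(b) = C1 + 15*sin(4*b/5)/2


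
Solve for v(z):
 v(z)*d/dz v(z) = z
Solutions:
 v(z) = -sqrt(C1 + z^2)
 v(z) = sqrt(C1 + z^2)


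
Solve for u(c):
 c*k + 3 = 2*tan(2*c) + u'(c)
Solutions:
 u(c) = C1 + c^2*k/2 + 3*c + log(cos(2*c))


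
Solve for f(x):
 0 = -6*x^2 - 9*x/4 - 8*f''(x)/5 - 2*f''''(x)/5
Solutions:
 f(x) = C1 + C2*x + C3*sin(2*x) + C4*cos(2*x) - 5*x^4/16 - 15*x^3/64 + 15*x^2/16


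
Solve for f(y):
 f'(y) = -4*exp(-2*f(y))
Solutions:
 f(y) = log(-sqrt(C1 - 8*y))
 f(y) = log(C1 - 8*y)/2


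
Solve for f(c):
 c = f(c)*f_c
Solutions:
 f(c) = -sqrt(C1 + c^2)
 f(c) = sqrt(C1 + c^2)


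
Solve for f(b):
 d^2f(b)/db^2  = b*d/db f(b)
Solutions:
 f(b) = C1 + C2*erfi(sqrt(2)*b/2)


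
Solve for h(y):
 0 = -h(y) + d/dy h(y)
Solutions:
 h(y) = C1*exp(y)


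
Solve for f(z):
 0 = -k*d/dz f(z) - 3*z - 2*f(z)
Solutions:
 f(z) = C1*exp(-2*z/k) + 3*k/4 - 3*z/2


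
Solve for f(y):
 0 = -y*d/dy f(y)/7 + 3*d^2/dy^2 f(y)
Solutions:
 f(y) = C1 + C2*erfi(sqrt(42)*y/42)


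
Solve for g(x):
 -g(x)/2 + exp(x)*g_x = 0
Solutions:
 g(x) = C1*exp(-exp(-x)/2)


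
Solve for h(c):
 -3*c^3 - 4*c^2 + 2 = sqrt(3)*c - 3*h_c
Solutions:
 h(c) = C1 + c^4/4 + 4*c^3/9 + sqrt(3)*c^2/6 - 2*c/3


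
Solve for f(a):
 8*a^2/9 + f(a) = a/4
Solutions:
 f(a) = a*(9 - 32*a)/36


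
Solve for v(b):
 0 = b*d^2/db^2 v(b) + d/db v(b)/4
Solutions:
 v(b) = C1 + C2*b^(3/4)


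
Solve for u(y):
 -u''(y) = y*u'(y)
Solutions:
 u(y) = C1 + C2*erf(sqrt(2)*y/2)


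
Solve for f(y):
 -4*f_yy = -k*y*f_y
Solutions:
 f(y) = Piecewise((-sqrt(2)*sqrt(pi)*C1*erf(sqrt(2)*y*sqrt(-k)/4)/sqrt(-k) - C2, (k > 0) | (k < 0)), (-C1*y - C2, True))


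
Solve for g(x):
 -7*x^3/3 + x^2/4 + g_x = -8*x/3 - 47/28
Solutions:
 g(x) = C1 + 7*x^4/12 - x^3/12 - 4*x^2/3 - 47*x/28


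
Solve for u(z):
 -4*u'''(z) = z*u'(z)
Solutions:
 u(z) = C1 + Integral(C2*airyai(-2^(1/3)*z/2) + C3*airybi(-2^(1/3)*z/2), z)


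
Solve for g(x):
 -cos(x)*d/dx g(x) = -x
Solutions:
 g(x) = C1 + Integral(x/cos(x), x)


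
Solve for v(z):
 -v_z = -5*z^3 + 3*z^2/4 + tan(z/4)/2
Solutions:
 v(z) = C1 + 5*z^4/4 - z^3/4 + 2*log(cos(z/4))


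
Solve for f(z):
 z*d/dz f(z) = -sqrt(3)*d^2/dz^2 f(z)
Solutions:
 f(z) = C1 + C2*erf(sqrt(2)*3^(3/4)*z/6)


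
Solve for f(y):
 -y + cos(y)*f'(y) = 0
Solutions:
 f(y) = C1 + Integral(y/cos(y), y)


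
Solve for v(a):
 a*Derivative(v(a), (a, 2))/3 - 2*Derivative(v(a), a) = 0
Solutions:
 v(a) = C1 + C2*a^7


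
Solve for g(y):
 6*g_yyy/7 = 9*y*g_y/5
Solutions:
 g(y) = C1 + Integral(C2*airyai(10^(2/3)*21^(1/3)*y/10) + C3*airybi(10^(2/3)*21^(1/3)*y/10), y)
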